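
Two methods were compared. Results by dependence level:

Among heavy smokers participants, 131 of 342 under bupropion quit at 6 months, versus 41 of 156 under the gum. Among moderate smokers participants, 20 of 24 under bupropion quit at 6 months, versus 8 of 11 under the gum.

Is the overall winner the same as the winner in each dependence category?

Heavy smokers: bupropion 131/342 = 38.3%, the gum 41/156 = 26.3% → bupropion
Moderate smokers: bupropion 20/24 = 83.3%, the gum 8/11 = 72.7% → bupropion
Overall: bupropion 151/366 = 41.3%, the gum 49/167 = 29.3% → bupropion
Bupropion wins overall and in every dependence group — no reversal.

Yes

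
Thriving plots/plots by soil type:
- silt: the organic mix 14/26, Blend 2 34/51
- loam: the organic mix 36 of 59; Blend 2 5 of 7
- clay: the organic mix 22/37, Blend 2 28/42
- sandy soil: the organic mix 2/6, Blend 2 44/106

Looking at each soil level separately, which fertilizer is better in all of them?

Blend 2

Silt: the organic mix 14/26 = 53.8%, Blend 2 34/51 = 66.7% → Blend 2
Loam: the organic mix 36/59 = 61.0%, Blend 2 5/7 = 71.4% → Blend 2
Clay: the organic mix 22/37 = 59.5%, Blend 2 28/42 = 66.7% → Blend 2
Sandy soil: the organic mix 2/6 = 33.3%, Blend 2 44/106 = 41.5% → Blend 2
Blend 2 has the higher rate in all 4 groups.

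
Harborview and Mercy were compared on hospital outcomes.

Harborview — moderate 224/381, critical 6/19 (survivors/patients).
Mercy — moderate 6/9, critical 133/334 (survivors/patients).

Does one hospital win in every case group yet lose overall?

Moderate: Harborview 224/381 = 58.8%, Mercy 6/9 = 66.7% → Mercy
Critical: Harborview 6/19 = 31.6%, Mercy 133/334 = 39.8% → Mercy
Overall: Harborview 230/400 = 57.5%, Mercy 139/343 = 40.5% → Harborview
Mercy wins each case group but Harborview wins overall — the comparison reverses. Mercy's patients skew toward critical, which has a lower base rate.

Yes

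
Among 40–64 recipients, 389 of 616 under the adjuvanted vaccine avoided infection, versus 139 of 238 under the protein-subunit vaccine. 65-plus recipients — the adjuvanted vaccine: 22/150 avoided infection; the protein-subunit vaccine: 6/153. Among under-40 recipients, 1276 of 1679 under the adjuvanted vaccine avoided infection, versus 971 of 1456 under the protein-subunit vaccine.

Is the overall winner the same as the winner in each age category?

Yes

40–64: the adjuvanted vaccine 389/616 = 63.1%, the protein-subunit vaccine 139/238 = 58.4% → the adjuvanted vaccine
65-plus: the adjuvanted vaccine 22/150 = 14.7%, the protein-subunit vaccine 6/153 = 3.9% → the adjuvanted vaccine
Under-40: the adjuvanted vaccine 1276/1679 = 76.0%, the protein-subunit vaccine 971/1456 = 66.7% → the adjuvanted vaccine
Overall: the adjuvanted vaccine 1687/2445 = 69.0%, the protein-subunit vaccine 1116/1847 = 60.4% → the adjuvanted vaccine
The adjuvanted vaccine wins overall and in every age group — no reversal.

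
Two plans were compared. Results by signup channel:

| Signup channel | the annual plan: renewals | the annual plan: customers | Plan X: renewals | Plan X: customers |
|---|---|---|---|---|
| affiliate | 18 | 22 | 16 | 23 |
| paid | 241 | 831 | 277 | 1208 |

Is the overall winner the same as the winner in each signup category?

Yes

Affiliate: the annual plan 18/22 = 81.8%, Plan X 16/23 = 69.6% → the annual plan
Paid: the annual plan 241/831 = 29.0%, Plan X 277/1208 = 22.9% → the annual plan
Overall: the annual plan 259/853 = 30.4%, Plan X 293/1231 = 23.8% → the annual plan
The annual plan wins overall and in every signup group — no reversal.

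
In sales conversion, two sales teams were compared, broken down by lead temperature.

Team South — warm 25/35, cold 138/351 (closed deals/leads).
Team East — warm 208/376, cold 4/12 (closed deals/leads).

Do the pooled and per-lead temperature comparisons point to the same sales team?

No

Warm: Team South 25/35 = 71.4%, Team East 208/376 = 55.3% → Team South
Cold: Team South 138/351 = 39.3%, Team East 4/12 = 33.3% → Team South
Overall: Team South 163/386 = 42.2%, Team East 212/388 = 54.6% → Team East
Team South wins each lead group but Team East wins overall — the comparison reverses. Team South's leads skew toward cold, which has a lower base rate.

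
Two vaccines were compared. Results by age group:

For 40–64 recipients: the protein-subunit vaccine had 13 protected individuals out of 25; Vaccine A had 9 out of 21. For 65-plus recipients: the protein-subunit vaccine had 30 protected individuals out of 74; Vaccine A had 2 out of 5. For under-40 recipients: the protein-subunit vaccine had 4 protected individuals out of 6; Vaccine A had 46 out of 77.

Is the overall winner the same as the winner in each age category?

No

40–64: the protein-subunit vaccine 13/25 = 52.0%, Vaccine A 9/21 = 42.9% → the protein-subunit vaccine
65-plus: the protein-subunit vaccine 30/74 = 40.5%, Vaccine A 2/5 = 40.0% → the protein-subunit vaccine
Under-40: the protein-subunit vaccine 4/6 = 66.7%, Vaccine A 46/77 = 59.7% → the protein-subunit vaccine
Overall: the protein-subunit vaccine 47/105 = 44.8%, Vaccine A 57/103 = 55.3% → Vaccine A
The protein-subunit vaccine wins each age group but Vaccine A wins overall — the comparison reverses. The protein-subunit vaccine's recipients skew toward 65-plus, which has a lower base rate.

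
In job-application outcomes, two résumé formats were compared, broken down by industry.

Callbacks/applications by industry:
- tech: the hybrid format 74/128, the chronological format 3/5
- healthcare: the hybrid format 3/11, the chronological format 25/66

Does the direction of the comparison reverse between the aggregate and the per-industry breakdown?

Tech: the hybrid format 74/128 = 57.8%, the chronological format 3/5 = 60.0% → the chronological format
Healthcare: the hybrid format 3/11 = 27.3%, the chronological format 25/66 = 37.9% → the chronological format
Overall: the hybrid format 77/139 = 55.4%, the chronological format 28/71 = 39.4% → the hybrid format
The chronological format wins each industry group but the hybrid format wins overall — the comparison reverses. The chronological format's applications skew toward healthcare, which has a lower base rate.

Yes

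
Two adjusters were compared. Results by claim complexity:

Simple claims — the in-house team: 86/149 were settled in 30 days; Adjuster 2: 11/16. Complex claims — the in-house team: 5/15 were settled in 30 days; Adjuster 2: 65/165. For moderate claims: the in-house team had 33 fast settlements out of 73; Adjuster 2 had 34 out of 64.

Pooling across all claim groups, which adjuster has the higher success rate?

Simple: the in-house team 86/149 = 57.7%, Adjuster 2 11/16 = 68.8% → Adjuster 2
Complex: the in-house team 5/15 = 33.3%, Adjuster 2 65/165 = 39.4% → Adjuster 2
Moderate: the in-house team 33/73 = 45.2%, Adjuster 2 34/64 = 53.1% → Adjuster 2
Overall: the in-house team 124/237 = 52.3%, Adjuster 2 110/245 = 44.9% → the in-house team
(Adjuster 2 wins every claim group but the in-house team wins overall — Adjuster 2's claims skew toward the low-rate complex group.)

the in-house team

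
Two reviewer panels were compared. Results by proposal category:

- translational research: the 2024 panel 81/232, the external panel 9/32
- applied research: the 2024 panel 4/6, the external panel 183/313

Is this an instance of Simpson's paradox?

Translational research: the 2024 panel 81/232 = 34.9%, the external panel 9/32 = 28.1% → the 2024 panel
Applied research: the 2024 panel 4/6 = 66.7%, the external panel 183/313 = 58.5% → the 2024 panel
Overall: the 2024 panel 85/238 = 35.7%, the external panel 192/345 = 55.7% → the external panel
The 2024 panel wins each proposal group but the external panel wins overall — the comparison reverses. The 2024 panel's proposals skew toward translational research, which has a lower base rate.

Yes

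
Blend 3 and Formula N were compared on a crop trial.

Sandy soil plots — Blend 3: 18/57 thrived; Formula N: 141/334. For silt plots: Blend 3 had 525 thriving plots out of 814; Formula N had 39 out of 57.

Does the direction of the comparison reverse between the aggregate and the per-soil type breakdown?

Yes

Sandy soil: Blend 3 18/57 = 31.6%, Formula N 141/334 = 42.2% → Formula N
Silt: Blend 3 525/814 = 64.5%, Formula N 39/57 = 68.4% → Formula N
Overall: Blend 3 543/871 = 62.3%, Formula N 180/391 = 46.0% → Blend 3
Formula N wins each soil group but Blend 3 wins overall — the comparison reverses. Formula N's plots skew toward sandy soil, which has a lower base rate.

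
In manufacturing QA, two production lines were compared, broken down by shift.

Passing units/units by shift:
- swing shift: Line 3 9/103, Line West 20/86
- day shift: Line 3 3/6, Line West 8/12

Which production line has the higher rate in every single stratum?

Swing shift: Line 3 9/103 = 8.7%, Line West 20/86 = 23.3% → Line West
Day shift: Line 3 3/6 = 50.0%, Line West 8/12 = 66.7% → Line West
Line West has the higher rate in both groups.

Line West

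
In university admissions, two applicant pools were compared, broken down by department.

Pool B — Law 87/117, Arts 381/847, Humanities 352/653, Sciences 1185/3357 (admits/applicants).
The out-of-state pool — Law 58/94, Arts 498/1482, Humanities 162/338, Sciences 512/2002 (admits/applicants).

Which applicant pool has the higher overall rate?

Pool B

Law: Pool B 87/117 = 74.4%, the out-of-state pool 58/94 = 61.7% → Pool B
Arts: Pool B 381/847 = 45.0%, the out-of-state pool 498/1482 = 33.6% → Pool B
Humanities: Pool B 352/653 = 53.9%, the out-of-state pool 162/338 = 47.9% → Pool B
Sciences: Pool B 1185/3357 = 35.3%, the out-of-state pool 512/2002 = 25.6% → Pool B
Overall: Pool B 2005/4974 = 40.3%, the out-of-state pool 1230/3916 = 31.4% → Pool B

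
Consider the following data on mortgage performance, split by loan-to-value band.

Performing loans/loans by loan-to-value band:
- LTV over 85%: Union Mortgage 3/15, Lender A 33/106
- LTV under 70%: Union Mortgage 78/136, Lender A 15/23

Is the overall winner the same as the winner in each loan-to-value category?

LTV over 85%: Union Mortgage 3/15 = 20.0%, Lender A 33/106 = 31.1% → Lender A
LTV under 70%: Union Mortgage 78/136 = 57.4%, Lender A 15/23 = 65.2% → Lender A
Overall: Union Mortgage 81/151 = 53.6%, Lender A 48/129 = 37.2% → Union Mortgage
Lender A wins each loan-to-value group but Union Mortgage wins overall — the comparison reverses. Lender A's loans skew toward LTV over 85%, which has a lower base rate.

No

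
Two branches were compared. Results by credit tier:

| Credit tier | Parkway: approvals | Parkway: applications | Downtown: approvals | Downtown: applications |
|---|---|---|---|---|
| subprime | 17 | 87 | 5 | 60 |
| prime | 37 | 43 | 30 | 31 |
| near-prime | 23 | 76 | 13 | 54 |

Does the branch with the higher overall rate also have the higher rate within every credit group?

Subprime: Parkway 17/87 = 19.5%, Downtown 5/60 = 8.3% → Parkway
Prime: Parkway 37/43 = 86.0%, Downtown 30/31 = 96.8% → Downtown
Near-prime: Parkway 23/76 = 30.3%, Downtown 13/54 = 24.1% → Parkway
Overall: Parkway 77/206 = 37.4%, Downtown 48/145 = 33.1% → Parkway
Neither sweeps: Parkway wins 2 of 3 groups, Downtown wins 1. Parkway wins overall but not every group — no Simpson reversal.

No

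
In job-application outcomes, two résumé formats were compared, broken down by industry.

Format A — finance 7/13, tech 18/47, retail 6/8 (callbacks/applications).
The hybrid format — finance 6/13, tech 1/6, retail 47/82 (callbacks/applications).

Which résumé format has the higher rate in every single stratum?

Format A

Finance: Format A 7/13 = 53.8%, the hybrid format 6/13 = 46.2% → Format A
Tech: Format A 18/47 = 38.3%, the hybrid format 1/6 = 16.7% → Format A
Retail: Format A 6/8 = 75.0%, the hybrid format 47/82 = 57.3% → Format A
Format A has the higher rate in all 3 groups.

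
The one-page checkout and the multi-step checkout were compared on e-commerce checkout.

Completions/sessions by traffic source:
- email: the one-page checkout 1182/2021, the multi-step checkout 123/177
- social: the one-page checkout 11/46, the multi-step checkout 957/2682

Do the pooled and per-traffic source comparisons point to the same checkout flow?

No

Email: the one-page checkout 1182/2021 = 58.5%, the multi-step checkout 123/177 = 69.5% → the multi-step checkout
Social: the one-page checkout 11/46 = 23.9%, the multi-step checkout 957/2682 = 35.7% → the multi-step checkout
Overall: the one-page checkout 1193/2067 = 57.7%, the multi-step checkout 1080/2859 = 37.8% → the one-page checkout
The multi-step checkout wins each traffic group but the one-page checkout wins overall — the comparison reverses. The multi-step checkout's sessions skew toward social, which has a lower base rate.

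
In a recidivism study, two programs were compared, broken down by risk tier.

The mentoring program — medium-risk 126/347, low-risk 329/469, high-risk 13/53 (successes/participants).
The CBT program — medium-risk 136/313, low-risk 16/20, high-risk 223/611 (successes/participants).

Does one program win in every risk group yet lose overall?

Medium-risk: the mentoring program 126/347 = 36.3%, the CBT program 136/313 = 43.5% → the CBT program
Low-risk: the mentoring program 329/469 = 70.1%, the CBT program 16/20 = 80.0% → the CBT program
High-risk: the mentoring program 13/53 = 24.5%, the CBT program 223/611 = 36.5% → the CBT program
Overall: the mentoring program 468/869 = 53.9%, the CBT program 375/944 = 39.7% → the mentoring program
The CBT program wins each risk group but the mentoring program wins overall — the comparison reverses. The CBT program's participants skew toward high-risk, which has a lower base rate.

Yes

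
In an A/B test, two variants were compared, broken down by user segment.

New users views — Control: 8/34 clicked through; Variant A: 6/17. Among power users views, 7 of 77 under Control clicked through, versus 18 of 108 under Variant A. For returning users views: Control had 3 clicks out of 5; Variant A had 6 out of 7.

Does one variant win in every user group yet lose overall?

No

New users: Control 8/34 = 23.5%, Variant A 6/17 = 35.3% → Variant A
Power users: Control 7/77 = 9.1%, Variant A 18/108 = 16.7% → Variant A
Returning users: Control 3/5 = 60.0%, Variant A 6/7 = 85.7% → Variant A
Overall: Control 18/116 = 15.5%, Variant A 30/132 = 22.7% → Variant A
Variant A wins overall and in every user group — no reversal.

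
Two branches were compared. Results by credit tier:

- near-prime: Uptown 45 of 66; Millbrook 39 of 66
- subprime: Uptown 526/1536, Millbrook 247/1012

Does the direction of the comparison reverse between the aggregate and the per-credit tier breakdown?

Near-prime: Uptown 45/66 = 68.2%, Millbrook 39/66 = 59.1% → Uptown
Subprime: Uptown 526/1536 = 34.2%, Millbrook 247/1012 = 24.4% → Uptown
Overall: Uptown 571/1602 = 35.6%, Millbrook 286/1078 = 26.5% → Uptown
Uptown wins overall and in every credit group — no reversal.

No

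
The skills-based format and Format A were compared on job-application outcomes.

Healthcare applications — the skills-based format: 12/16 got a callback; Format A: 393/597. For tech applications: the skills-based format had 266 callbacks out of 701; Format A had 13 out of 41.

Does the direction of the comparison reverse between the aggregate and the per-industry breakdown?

Yes

Healthcare: the skills-based format 12/16 = 75.0%, Format A 393/597 = 65.8% → the skills-based format
Tech: the skills-based format 266/701 = 37.9%, Format A 13/41 = 31.7% → the skills-based format
Overall: the skills-based format 278/717 = 38.8%, Format A 406/638 = 63.6% → Format A
The skills-based format wins each industry group but Format A wins overall — the comparison reverses. The skills-based format's applications skew toward tech, which has a lower base rate.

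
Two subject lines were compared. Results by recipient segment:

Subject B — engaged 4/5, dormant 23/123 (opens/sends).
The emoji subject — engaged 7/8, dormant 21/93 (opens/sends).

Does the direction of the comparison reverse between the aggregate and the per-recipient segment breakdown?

No

Engaged: Subject B 4/5 = 80.0%, the emoji subject 7/8 = 87.5% → the emoji subject
Dormant: Subject B 23/123 = 18.7%, the emoji subject 21/93 = 22.6% → the emoji subject
Overall: Subject B 27/128 = 21.1%, the emoji subject 28/101 = 27.7% → the emoji subject
The emoji subject wins overall and in every recipient group — no reversal.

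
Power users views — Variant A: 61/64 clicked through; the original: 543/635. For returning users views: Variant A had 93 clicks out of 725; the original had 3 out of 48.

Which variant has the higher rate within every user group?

Variant A

Power users: Variant A 61/64 = 95.3%, the original 543/635 = 85.5% → Variant A
Returning users: Variant A 93/725 = 12.8%, the original 3/48 = 6.2% → Variant A
Variant A has the higher rate in both groups.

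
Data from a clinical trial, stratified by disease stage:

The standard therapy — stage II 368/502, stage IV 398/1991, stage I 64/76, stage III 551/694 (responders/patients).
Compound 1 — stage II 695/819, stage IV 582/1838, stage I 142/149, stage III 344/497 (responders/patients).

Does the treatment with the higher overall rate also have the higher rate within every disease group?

No

Stage II: the standard therapy 368/502 = 73.3%, Compound 1 695/819 = 84.9% → Compound 1
Stage IV: the standard therapy 398/1991 = 20.0%, Compound 1 582/1838 = 31.7% → Compound 1
Stage I: the standard therapy 64/76 = 84.2%, Compound 1 142/149 = 95.3% → Compound 1
Stage III: the standard therapy 551/694 = 79.4%, Compound 1 344/497 = 69.2% → the standard therapy
Overall: the standard therapy 1381/3263 = 42.3%, Compound 1 1763/3303 = 53.4% → Compound 1
Neither sweeps: the standard therapy wins 1 of 4 groups, Compound 1 wins 3. Compound 1 wins overall but not every group — no Simpson reversal.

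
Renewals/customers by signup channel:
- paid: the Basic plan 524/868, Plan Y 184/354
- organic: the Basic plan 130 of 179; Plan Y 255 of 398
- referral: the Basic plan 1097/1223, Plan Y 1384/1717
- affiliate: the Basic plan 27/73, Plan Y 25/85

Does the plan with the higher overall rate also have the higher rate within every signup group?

Paid: the Basic plan 524/868 = 60.4%, Plan Y 184/354 = 52.0% → the Basic plan
Organic: the Basic plan 130/179 = 72.6%, Plan Y 255/398 = 64.1% → the Basic plan
Referral: the Basic plan 1097/1223 = 89.7%, Plan Y 1384/1717 = 80.6% → the Basic plan
Affiliate: the Basic plan 27/73 = 37.0%, Plan Y 25/85 = 29.4% → the Basic plan
Overall: the Basic plan 1778/2343 = 75.9%, Plan Y 1848/2554 = 72.4% → the Basic plan
The Basic plan wins overall and in every signup group — no reversal.

Yes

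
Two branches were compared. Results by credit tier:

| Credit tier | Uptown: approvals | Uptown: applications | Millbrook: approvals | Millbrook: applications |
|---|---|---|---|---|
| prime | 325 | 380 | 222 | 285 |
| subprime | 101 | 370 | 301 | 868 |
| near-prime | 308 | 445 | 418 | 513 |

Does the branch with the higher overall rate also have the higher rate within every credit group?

Prime: Uptown 325/380 = 85.5%, Millbrook 222/285 = 77.9% → Uptown
Subprime: Uptown 101/370 = 27.3%, Millbrook 301/868 = 34.7% → Millbrook
Near-prime: Uptown 308/445 = 69.2%, Millbrook 418/513 = 81.5% → Millbrook
Overall: Uptown 734/1195 = 61.4%, Millbrook 941/1666 = 56.5% → Uptown
Neither sweeps: Uptown wins 1 of 3 groups, Millbrook wins 2. Uptown wins overall but not every group — no Simpson reversal.

No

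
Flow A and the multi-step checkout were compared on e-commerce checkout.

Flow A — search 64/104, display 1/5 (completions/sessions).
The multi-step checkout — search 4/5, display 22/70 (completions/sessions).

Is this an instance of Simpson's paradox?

Yes

Search: Flow A 64/104 = 61.5%, the multi-step checkout 4/5 = 80.0% → the multi-step checkout
Display: Flow A 1/5 = 20.0%, the multi-step checkout 22/70 = 31.4% → the multi-step checkout
Overall: Flow A 65/109 = 59.6%, the multi-step checkout 26/75 = 34.7% → Flow A
The multi-step checkout wins each traffic group but Flow A wins overall — the comparison reverses. The multi-step checkout's sessions skew toward display, which has a lower base rate.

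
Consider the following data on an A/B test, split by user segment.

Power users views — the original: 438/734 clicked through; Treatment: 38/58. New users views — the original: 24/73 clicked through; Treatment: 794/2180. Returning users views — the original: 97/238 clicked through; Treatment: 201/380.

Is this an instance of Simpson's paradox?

Power users: the original 438/734 = 59.7%, Treatment 38/58 = 65.5% → Treatment
New users: the original 24/73 = 32.9%, Treatment 794/2180 = 36.4% → Treatment
Returning users: the original 97/238 = 40.8%, Treatment 201/380 = 52.9% → Treatment
Overall: the original 559/1045 = 53.5%, Treatment 1033/2618 = 39.5% → the original
Treatment wins each user group but the original wins overall — the comparison reverses. Treatment's views skew toward new users, which has a lower base rate.

Yes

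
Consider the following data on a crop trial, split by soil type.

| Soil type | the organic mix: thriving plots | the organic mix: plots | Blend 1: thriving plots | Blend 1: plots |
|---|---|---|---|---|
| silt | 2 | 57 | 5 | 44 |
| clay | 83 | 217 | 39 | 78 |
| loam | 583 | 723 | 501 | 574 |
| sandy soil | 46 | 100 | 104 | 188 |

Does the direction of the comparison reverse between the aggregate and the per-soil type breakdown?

Silt: the organic mix 2/57 = 3.5%, Blend 1 5/44 = 11.4% → Blend 1
Clay: the organic mix 83/217 = 38.2%, Blend 1 39/78 = 50.0% → Blend 1
Loam: the organic mix 583/723 = 80.6%, Blend 1 501/574 = 87.3% → Blend 1
Sandy soil: the organic mix 46/100 = 46.0%, Blend 1 104/188 = 55.3% → Blend 1
Overall: the organic mix 714/1097 = 65.1%, Blend 1 649/884 = 73.4% → Blend 1
Blend 1 wins overall and in every soil group — no reversal.

No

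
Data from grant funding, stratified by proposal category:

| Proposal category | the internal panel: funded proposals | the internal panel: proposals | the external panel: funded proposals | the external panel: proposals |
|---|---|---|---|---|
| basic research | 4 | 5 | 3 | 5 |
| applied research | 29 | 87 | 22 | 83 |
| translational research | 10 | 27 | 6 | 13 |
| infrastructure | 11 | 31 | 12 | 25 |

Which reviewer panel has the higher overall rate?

Basic research: the internal panel 4/5 = 80.0%, the external panel 3/5 = 60.0% → the internal panel
Applied research: the internal panel 29/87 = 33.3%, the external panel 22/83 = 26.5% → the internal panel
Translational research: the internal panel 10/27 = 37.0%, the external panel 6/13 = 46.2% → the external panel
Infrastructure: the internal panel 11/31 = 35.5%, the external panel 12/25 = 48.0% → the external panel
Overall: the internal panel 54/150 = 36.0%, the external panel 43/126 = 34.1% → the internal panel
(Neither sweeps every proposal group, but the internal panel has the higher pooled rate.)

the internal panel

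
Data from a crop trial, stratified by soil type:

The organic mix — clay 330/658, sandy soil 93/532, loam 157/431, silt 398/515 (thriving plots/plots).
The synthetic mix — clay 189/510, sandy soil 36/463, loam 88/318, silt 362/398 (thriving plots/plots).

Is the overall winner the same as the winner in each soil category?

No

Clay: the organic mix 330/658 = 50.2%, the synthetic mix 189/510 = 37.1% → the organic mix
Sandy soil: the organic mix 93/532 = 17.5%, the synthetic mix 36/463 = 7.8% → the organic mix
Loam: the organic mix 157/431 = 36.4%, the synthetic mix 88/318 = 27.7% → the organic mix
Silt: the organic mix 398/515 = 77.3%, the synthetic mix 362/398 = 91.0% → the synthetic mix
Overall: the organic mix 978/2136 = 45.8%, the synthetic mix 675/1689 = 40.0% → the organic mix
Neither sweeps: the organic mix wins 3 of 4 groups, the synthetic mix wins 1. The organic mix wins overall but not every group — no Simpson reversal.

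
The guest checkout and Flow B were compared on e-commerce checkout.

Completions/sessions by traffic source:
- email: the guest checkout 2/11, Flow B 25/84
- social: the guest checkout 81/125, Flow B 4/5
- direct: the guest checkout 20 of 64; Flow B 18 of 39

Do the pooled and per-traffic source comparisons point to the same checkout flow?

Email: the guest checkout 2/11 = 18.2%, Flow B 25/84 = 29.8% → Flow B
Social: the guest checkout 81/125 = 64.8%, Flow B 4/5 = 80.0% → Flow B
Direct: the guest checkout 20/64 = 31.2%, Flow B 18/39 = 46.2% → Flow B
Overall: the guest checkout 103/200 = 51.5%, Flow B 47/128 = 36.7% → the guest checkout
Flow B wins each traffic group but the guest checkout wins overall — the comparison reverses. Flow B's sessions skew toward email, which has a lower base rate.

No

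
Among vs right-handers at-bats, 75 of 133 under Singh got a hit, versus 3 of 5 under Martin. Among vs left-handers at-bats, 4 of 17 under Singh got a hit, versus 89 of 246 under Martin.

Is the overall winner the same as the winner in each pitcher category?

No

Vs right-handers: Singh 75/133 = 56.4%, Martin 3/5 = 60.0% → Martin
Vs left-handers: Singh 4/17 = 23.5%, Martin 89/246 = 36.2% → Martin
Overall: Singh 79/150 = 52.7%, Martin 92/251 = 36.7% → Singh
Martin wins each pitcher group but Singh wins overall — the comparison reverses. Martin's at-bats skew toward vs left-handers, which has a lower base rate.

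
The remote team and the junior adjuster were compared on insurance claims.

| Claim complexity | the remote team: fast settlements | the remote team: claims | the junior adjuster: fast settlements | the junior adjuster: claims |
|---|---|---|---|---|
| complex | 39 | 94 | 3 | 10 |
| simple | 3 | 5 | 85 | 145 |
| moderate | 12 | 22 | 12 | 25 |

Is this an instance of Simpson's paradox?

Complex: the remote team 39/94 = 41.5%, the junior adjuster 3/10 = 30.0% → the remote team
Simple: the remote team 3/5 = 60.0%, the junior adjuster 85/145 = 58.6% → the remote team
Moderate: the remote team 12/22 = 54.5%, the junior adjuster 12/25 = 48.0% → the remote team
Overall: the remote team 54/121 = 44.6%, the junior adjuster 100/180 = 55.6% → the junior adjuster
The remote team wins each claim group but the junior adjuster wins overall — the comparison reverses. The remote team's claims skew toward complex, which has a lower base rate.

Yes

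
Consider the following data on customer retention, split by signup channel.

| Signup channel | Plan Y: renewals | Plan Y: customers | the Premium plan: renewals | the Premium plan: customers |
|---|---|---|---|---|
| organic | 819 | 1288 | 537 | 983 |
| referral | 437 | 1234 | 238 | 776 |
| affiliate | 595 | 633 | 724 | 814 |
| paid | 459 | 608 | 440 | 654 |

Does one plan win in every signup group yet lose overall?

Organic: Plan Y 819/1288 = 63.6%, the Premium plan 537/983 = 54.6% → Plan Y
Referral: Plan Y 437/1234 = 35.4%, the Premium plan 238/776 = 30.7% → Plan Y
Affiliate: Plan Y 595/633 = 94.0%, the Premium plan 724/814 = 88.9% → Plan Y
Paid: Plan Y 459/608 = 75.5%, the Premium plan 440/654 = 67.3% → Plan Y
Overall: Plan Y 2310/3763 = 61.4%, the Premium plan 1939/3227 = 60.1% → Plan Y
Plan Y wins overall and in every signup group — no reversal.

No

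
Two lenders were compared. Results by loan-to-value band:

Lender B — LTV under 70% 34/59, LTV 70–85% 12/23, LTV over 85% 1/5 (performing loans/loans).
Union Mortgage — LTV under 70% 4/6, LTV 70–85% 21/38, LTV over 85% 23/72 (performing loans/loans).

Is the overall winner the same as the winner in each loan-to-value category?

No

LTV under 70%: Lender B 34/59 = 57.6%, Union Mortgage 4/6 = 66.7% → Union Mortgage
LTV 70–85%: Lender B 12/23 = 52.2%, Union Mortgage 21/38 = 55.3% → Union Mortgage
LTV over 85%: Lender B 1/5 = 20.0%, Union Mortgage 23/72 = 31.9% → Union Mortgage
Overall: Lender B 47/87 = 54.0%, Union Mortgage 48/116 = 41.4% → Lender B
Union Mortgage wins each loan-to-value group but Lender B wins overall — the comparison reverses. Union Mortgage's loans skew toward LTV over 85%, which has a lower base rate.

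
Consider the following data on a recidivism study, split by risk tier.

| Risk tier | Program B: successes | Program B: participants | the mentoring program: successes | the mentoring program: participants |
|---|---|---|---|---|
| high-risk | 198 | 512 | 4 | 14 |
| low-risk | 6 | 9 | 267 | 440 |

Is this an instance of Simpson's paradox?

High-risk: Program B 198/512 = 38.7%, the mentoring program 4/14 = 28.6% → Program B
Low-risk: Program B 6/9 = 66.7%, the mentoring program 267/440 = 60.7% → Program B
Overall: Program B 204/521 = 39.2%, the mentoring program 271/454 = 59.7% → the mentoring program
Program B wins each risk group but the mentoring program wins overall — the comparison reverses. Program B's participants skew toward high-risk, which has a lower base rate.

Yes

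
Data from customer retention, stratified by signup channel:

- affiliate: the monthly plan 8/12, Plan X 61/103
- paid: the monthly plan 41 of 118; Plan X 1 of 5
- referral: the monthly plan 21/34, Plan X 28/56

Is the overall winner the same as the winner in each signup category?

No

Affiliate: the monthly plan 8/12 = 66.7%, Plan X 61/103 = 59.2% → the monthly plan
Paid: the monthly plan 41/118 = 34.7%, Plan X 1/5 = 20.0% → the monthly plan
Referral: the monthly plan 21/34 = 61.8%, Plan X 28/56 = 50.0% → the monthly plan
Overall: the monthly plan 70/164 = 42.7%, Plan X 90/164 = 54.9% → Plan X
The monthly plan wins each signup group but Plan X wins overall — the comparison reverses. The monthly plan's customers skew toward paid, which has a lower base rate.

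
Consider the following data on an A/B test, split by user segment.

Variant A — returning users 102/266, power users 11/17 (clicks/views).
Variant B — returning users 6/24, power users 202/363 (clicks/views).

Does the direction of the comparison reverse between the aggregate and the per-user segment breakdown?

Yes

Returning users: Variant A 102/266 = 38.3%, Variant B 6/24 = 25.0% → Variant A
Power users: Variant A 11/17 = 64.7%, Variant B 202/363 = 55.6% → Variant A
Overall: Variant A 113/283 = 39.9%, Variant B 208/387 = 53.7% → Variant B
Variant A wins each user group but Variant B wins overall — the comparison reverses. Variant A's views skew toward returning users, which has a lower base rate.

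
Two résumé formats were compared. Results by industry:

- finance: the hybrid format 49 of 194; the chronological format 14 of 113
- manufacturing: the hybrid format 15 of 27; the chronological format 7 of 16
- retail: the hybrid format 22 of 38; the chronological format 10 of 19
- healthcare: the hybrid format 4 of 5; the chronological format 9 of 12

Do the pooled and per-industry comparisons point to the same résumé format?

Finance: the hybrid format 49/194 = 25.3%, the chronological format 14/113 = 12.4% → the hybrid format
Manufacturing: the hybrid format 15/27 = 55.6%, the chronological format 7/16 = 43.8% → the hybrid format
Retail: the hybrid format 22/38 = 57.9%, the chronological format 10/19 = 52.6% → the hybrid format
Healthcare: the hybrid format 4/5 = 80.0%, the chronological format 9/12 = 75.0% → the hybrid format
Overall: the hybrid format 90/264 = 34.1%, the chronological format 40/160 = 25.0% → the hybrid format
The hybrid format wins overall and in every industry group — no reversal.

Yes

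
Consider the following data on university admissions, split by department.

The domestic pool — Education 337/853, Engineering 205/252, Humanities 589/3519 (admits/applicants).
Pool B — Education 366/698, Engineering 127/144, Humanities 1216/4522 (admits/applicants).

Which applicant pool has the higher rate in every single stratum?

Education: the domestic pool 337/853 = 39.5%, Pool B 366/698 = 52.4% → Pool B
Engineering: the domestic pool 205/252 = 81.3%, Pool B 127/144 = 88.2% → Pool B
Humanities: the domestic pool 589/3519 = 16.7%, Pool B 1216/4522 = 26.9% → Pool B
Pool B has the higher rate in all 3 groups.

Pool B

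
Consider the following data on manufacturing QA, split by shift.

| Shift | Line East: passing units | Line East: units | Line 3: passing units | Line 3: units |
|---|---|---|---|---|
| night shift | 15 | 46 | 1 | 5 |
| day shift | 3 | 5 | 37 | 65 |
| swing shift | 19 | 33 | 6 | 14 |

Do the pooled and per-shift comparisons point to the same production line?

Night shift: Line East 15/46 = 32.6%, Line 3 1/5 = 20.0% → Line East
Day shift: Line East 3/5 = 60.0%, Line 3 37/65 = 56.9% → Line East
Swing shift: Line East 19/33 = 57.6%, Line 3 6/14 = 42.9% → Line East
Overall: Line East 37/84 = 44.0%, Line 3 44/84 = 52.4% → Line 3
Line East wins each shift group but Line 3 wins overall — the comparison reverses. Line East's units skew toward night shift, which has a lower base rate.

No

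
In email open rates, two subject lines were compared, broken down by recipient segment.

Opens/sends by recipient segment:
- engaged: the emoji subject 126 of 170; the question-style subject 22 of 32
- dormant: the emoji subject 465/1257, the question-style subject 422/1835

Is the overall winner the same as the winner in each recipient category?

Yes

Engaged: the emoji subject 126/170 = 74.1%, the question-style subject 22/32 = 68.8% → the emoji subject
Dormant: the emoji subject 465/1257 = 37.0%, the question-style subject 422/1835 = 23.0% → the emoji subject
Overall: the emoji subject 591/1427 = 41.4%, the question-style subject 444/1867 = 23.8% → the emoji subject
The emoji subject wins overall and in every recipient group — no reversal.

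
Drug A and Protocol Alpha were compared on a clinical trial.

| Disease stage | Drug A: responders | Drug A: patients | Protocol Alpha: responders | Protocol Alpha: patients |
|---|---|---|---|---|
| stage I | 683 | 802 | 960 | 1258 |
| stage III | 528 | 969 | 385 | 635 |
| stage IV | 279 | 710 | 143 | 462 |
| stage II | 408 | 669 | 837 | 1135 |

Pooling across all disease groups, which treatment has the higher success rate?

Stage I: Drug A 683/802 = 85.2%, Protocol Alpha 960/1258 = 76.3% → Drug A
Stage III: Drug A 528/969 = 54.5%, Protocol Alpha 385/635 = 60.6% → Protocol Alpha
Stage IV: Drug A 279/710 = 39.3%, Protocol Alpha 143/462 = 31.0% → Drug A
Stage II: Drug A 408/669 = 61.0%, Protocol Alpha 837/1135 = 73.7% → Protocol Alpha
Overall: Drug A 1898/3150 = 60.3%, Protocol Alpha 2325/3490 = 66.6% → Protocol Alpha
(Neither sweeps every disease group, but Protocol Alpha has the higher pooled rate.)

Protocol Alpha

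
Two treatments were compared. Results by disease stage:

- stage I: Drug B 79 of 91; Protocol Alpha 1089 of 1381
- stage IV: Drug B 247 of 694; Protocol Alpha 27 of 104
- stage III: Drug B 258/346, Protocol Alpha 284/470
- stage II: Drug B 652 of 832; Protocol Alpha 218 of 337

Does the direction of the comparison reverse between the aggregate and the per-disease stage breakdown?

Stage I: Drug B 79/91 = 86.8%, Protocol Alpha 1089/1381 = 78.9% → Drug B
Stage IV: Drug B 247/694 = 35.6%, Protocol Alpha 27/104 = 26.0% → Drug B
Stage III: Drug B 258/346 = 74.6%, Protocol Alpha 284/470 = 60.4% → Drug B
Stage II: Drug B 652/832 = 78.4%, Protocol Alpha 218/337 = 64.7% → Drug B
Overall: Drug B 1236/1963 = 63.0%, Protocol Alpha 1618/2292 = 70.6% → Protocol Alpha
Drug B wins each disease group but Protocol Alpha wins overall — the comparison reverses. Drug B's patients skew toward stage IV, which has a lower base rate.

Yes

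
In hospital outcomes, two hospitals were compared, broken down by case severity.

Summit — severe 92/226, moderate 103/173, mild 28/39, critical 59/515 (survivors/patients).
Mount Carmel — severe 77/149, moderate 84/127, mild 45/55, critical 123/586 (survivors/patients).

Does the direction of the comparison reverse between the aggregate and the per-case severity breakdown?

Severe: Summit 92/226 = 40.7%, Mount Carmel 77/149 = 51.7% → Mount Carmel
Moderate: Summit 103/173 = 59.5%, Mount Carmel 84/127 = 66.1% → Mount Carmel
Mild: Summit 28/39 = 71.8%, Mount Carmel 45/55 = 81.8% → Mount Carmel
Critical: Summit 59/515 = 11.5%, Mount Carmel 123/586 = 21.0% → Mount Carmel
Overall: Summit 282/953 = 29.6%, Mount Carmel 329/917 = 35.9% → Mount Carmel
Mount Carmel wins overall and in every case group — no reversal.

No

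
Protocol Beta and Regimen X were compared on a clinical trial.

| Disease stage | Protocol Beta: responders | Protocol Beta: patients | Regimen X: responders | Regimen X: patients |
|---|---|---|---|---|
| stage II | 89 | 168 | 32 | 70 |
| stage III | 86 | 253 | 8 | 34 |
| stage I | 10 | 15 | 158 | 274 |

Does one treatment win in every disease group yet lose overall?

Yes

Stage II: Protocol Beta 89/168 = 53.0%, Regimen X 32/70 = 45.7% → Protocol Beta
Stage III: Protocol Beta 86/253 = 34.0%, Regimen X 8/34 = 23.5% → Protocol Beta
Stage I: Protocol Beta 10/15 = 66.7%, Regimen X 158/274 = 57.7% → Protocol Beta
Overall: Protocol Beta 185/436 = 42.4%, Regimen X 198/378 = 52.4% → Regimen X
Protocol Beta wins each disease group but Regimen X wins overall — the comparison reverses. Protocol Beta's patients skew toward stage III, which has a lower base rate.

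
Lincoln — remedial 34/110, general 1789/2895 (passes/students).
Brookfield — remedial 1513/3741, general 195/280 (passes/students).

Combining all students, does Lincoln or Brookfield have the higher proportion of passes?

Remedial: Lincoln 34/110 = 30.9%, Brookfield 1513/3741 = 40.4% → Brookfield
General: Lincoln 1789/2895 = 61.8%, Brookfield 195/280 = 69.6% → Brookfield
Overall: Lincoln 1823/3005 = 60.7%, Brookfield 1708/4021 = 42.5% → Lincoln
(Brookfield wins every student group but Lincoln wins overall — Brookfield's students skew toward the low-rate remedial group.)

Lincoln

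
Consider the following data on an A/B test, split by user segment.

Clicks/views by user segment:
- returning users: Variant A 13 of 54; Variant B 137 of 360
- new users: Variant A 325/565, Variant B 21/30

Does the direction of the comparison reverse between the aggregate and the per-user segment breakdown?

Yes

Returning users: Variant A 13/54 = 24.1%, Variant B 137/360 = 38.1% → Variant B
New users: Variant A 325/565 = 57.5%, Variant B 21/30 = 70.0% → Variant B
Overall: Variant A 338/619 = 54.6%, Variant B 158/390 = 40.5% → Variant A
Variant B wins each user group but Variant A wins overall — the comparison reverses. Variant B's views skew toward returning users, which has a lower base rate.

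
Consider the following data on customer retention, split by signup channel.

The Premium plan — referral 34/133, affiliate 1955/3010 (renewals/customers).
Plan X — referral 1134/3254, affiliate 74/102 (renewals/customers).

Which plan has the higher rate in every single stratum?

Referral: the Premium plan 34/133 = 25.6%, Plan X 1134/3254 = 34.8% → Plan X
Affiliate: the Premium plan 1955/3010 = 65.0%, Plan X 74/102 = 72.5% → Plan X
Plan X has the higher rate in both groups.

Plan X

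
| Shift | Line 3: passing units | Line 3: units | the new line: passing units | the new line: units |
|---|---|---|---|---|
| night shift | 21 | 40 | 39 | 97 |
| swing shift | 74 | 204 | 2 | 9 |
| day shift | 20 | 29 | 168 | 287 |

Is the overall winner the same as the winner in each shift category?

No

Night shift: Line 3 21/40 = 52.5%, the new line 39/97 = 40.2% → Line 3
Swing shift: Line 3 74/204 = 36.3%, the new line 2/9 = 22.2% → Line 3
Day shift: Line 3 20/29 = 69.0%, the new line 168/287 = 58.5% → Line 3
Overall: Line 3 115/273 = 42.1%, the new line 209/393 = 53.2% → the new line
Line 3 wins each shift group but the new line wins overall — the comparison reverses. Line 3's units skew toward swing shift, which has a lower base rate.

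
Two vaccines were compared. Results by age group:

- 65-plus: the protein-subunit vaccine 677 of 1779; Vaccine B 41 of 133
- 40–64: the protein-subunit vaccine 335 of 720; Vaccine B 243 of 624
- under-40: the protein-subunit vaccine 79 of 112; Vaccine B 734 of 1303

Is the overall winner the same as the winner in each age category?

No

65-plus: the protein-subunit vaccine 677/1779 = 38.1%, Vaccine B 41/133 = 30.8% → the protein-subunit vaccine
40–64: the protein-subunit vaccine 335/720 = 46.5%, Vaccine B 243/624 = 38.9% → the protein-subunit vaccine
Under-40: the protein-subunit vaccine 79/112 = 70.5%, Vaccine B 734/1303 = 56.3% → the protein-subunit vaccine
Overall: the protein-subunit vaccine 1091/2611 = 41.8%, Vaccine B 1018/2060 = 49.4% → Vaccine B
The protein-subunit vaccine wins each age group but Vaccine B wins overall — the comparison reverses. The protein-subunit vaccine's recipients skew toward 65-plus, which has a lower base rate.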